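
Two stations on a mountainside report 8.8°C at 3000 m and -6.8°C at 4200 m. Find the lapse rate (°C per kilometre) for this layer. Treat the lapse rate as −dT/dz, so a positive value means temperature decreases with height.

Γ = −ΔT/Δz = (8.8 − (-6.8)) / (4200 − 3000) m
  = 15.6°C / 1.2 km = 13°C/km

13°C/km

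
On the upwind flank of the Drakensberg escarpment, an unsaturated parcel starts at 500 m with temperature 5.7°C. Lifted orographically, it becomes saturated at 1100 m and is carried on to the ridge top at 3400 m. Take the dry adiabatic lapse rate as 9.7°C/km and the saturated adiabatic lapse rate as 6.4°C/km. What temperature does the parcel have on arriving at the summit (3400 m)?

-14.84°C

500 → 1100 m (dry, 9.7°C/km): ΔT = -9.7 × 0.6 = -5.82°C → T = -0.12°C
1100 → 3400 m (saturated, 6.4°C/km): ΔT = -6.4 × 2.3 = -14.72°C → T = -14.84°C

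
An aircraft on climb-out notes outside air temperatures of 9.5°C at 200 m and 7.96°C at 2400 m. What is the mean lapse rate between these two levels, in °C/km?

Γ = −ΔT/Δz = (9.5 − 7.96) / (2400 − 200) m
  = 1.54°C / 2.2 km = 0.7°C/km

0.7°C/km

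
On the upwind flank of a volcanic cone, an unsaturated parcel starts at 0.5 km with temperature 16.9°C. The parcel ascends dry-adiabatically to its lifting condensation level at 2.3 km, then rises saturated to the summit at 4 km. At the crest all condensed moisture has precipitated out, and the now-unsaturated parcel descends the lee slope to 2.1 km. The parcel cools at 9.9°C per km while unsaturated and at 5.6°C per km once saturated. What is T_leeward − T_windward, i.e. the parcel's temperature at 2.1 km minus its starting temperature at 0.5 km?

From 500 m to 2300 m (dry): cools by 9.9 × 1.8 = 17.82°C, giving -0.92°C.
From 2300 m to 4000 m (saturated): cools by 5.6 × 1.7 = 9.52°C, giving -10.44°C.
From 4000 m to 2100 m (dry descent): warms by 9.9 × 1.9 = 18.81°C, giving 8.37°C.
Net change vs windward start: 8.37 − 16.9 = -8.53°C

-8.53°C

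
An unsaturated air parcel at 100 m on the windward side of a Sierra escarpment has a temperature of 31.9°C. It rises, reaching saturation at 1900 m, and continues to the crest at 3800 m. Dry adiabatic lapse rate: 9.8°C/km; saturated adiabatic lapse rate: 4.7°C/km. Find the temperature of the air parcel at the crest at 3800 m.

Dry to 1900 m: -9.8 × 1.8 km = -17.64°C, so T = 14.26°C.
Saturated to 3800 m: -4.7 × 1.9 km = -8.93°C, so T = 5.33°C.

5.33°C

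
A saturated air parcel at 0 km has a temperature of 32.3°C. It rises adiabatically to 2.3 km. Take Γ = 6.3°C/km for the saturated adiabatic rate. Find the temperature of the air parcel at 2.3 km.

Saturated adiabatic to 2300 m: -6.3 × 2.3 km = -14.49°C, so T = 17.81°C.

17.81°C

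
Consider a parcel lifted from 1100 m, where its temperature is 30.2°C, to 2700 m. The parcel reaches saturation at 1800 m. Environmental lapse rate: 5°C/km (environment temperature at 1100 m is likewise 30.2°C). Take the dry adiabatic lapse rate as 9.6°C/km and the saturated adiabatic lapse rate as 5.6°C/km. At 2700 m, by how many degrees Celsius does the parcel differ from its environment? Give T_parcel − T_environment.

Parcel:
  1100–1800 m, dry: Δz = 0.7 km ⇒ ΔT = -6.72°C; T = 23.48°C
  1800–2700 m, saturated: Δz = 0.9 km ⇒ ΔT = -5.04°C; T = 18.44°C
Environment:
  1100–2700 m, environment: Δz = 1.6 km ⇒ ΔT = -8°C; T = 22.2°C
T_parcel − T_env = 18.44 − 22.2 = -3.76°C

-3.76°C (parcel cooler than environment)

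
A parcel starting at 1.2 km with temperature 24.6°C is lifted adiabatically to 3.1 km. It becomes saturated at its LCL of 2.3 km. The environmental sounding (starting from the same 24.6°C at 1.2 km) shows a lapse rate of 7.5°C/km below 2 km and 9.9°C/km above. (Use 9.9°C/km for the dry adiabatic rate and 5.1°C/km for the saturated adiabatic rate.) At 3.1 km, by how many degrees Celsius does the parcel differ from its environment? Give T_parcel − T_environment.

Parcel:
  1200–2300 m, dry: Δz = 1.1 km ⇒ ΔT = -10.89°C; T = 13.71°C
  2300–3100 m, saturated: Δz = 0.8 km ⇒ ΔT = -4.08°C; T = 9.63°C
Environment:
  1200–2000 m, environment, lower layer: Δz = 0.8 km ⇒ ΔT = -6°C; T = 18.6°C
  2000–3100 m, environment, upper layer: Δz = 1.1 km ⇒ ΔT = -10.89°C; T = 7.71°C
T_parcel − T_env = 9.63 − 7.71 = +1.92°C

+1.92°C (parcel warmer than environment)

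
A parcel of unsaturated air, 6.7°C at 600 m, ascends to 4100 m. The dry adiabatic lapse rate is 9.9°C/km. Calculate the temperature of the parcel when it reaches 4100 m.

-27.95°C

600–4100 m, dry adiabatic: Δz = 3.5 km ⇒ ΔT = -34.65°C; T = -27.95°C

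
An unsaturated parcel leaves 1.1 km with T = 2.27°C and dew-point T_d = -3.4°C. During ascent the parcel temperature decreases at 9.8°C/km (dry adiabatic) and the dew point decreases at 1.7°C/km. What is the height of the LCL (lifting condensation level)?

T and T_d converge at 9.8 − 1.7 = 8.1°C per km
Height above start = (2.27 − (-3.4)) / 8.1 = 0.7 km
LCL altitude = 1100 m + 700 m = 1800 m

1.8 km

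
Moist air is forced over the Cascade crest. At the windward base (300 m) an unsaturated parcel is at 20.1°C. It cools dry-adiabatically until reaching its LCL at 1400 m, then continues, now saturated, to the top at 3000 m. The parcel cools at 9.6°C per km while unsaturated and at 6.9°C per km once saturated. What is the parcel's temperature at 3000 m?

Dry to 1400 m: -9.6 × 1.1 km = -10.56°C, so T = 9.54°C.
Saturated to 3000 m: -6.9 × 1.6 km = -11.04°C, so T = -1.5°C.

-1.5°C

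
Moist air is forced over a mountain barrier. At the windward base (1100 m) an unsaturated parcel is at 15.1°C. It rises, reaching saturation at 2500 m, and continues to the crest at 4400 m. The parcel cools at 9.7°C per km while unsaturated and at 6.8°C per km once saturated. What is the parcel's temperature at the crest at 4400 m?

Dry to 2500 m: -9.7 × 1.4 km = -13.58°C, so T = 1.52°C.
Saturated to 4400 m: -6.8 × 1.9 km = -12.92°C, so T = -11.4°C.

-11.4°C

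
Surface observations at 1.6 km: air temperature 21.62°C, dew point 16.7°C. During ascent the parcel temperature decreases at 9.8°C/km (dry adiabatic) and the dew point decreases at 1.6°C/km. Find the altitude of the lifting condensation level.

2.2 km

T and T_d converge at 9.8 − 1.6 = 8.2°C per km
Height above start = (21.62 − 16.7) / 8.2 = 0.6 km
LCL altitude = 1600 m + 600 m = 2200 m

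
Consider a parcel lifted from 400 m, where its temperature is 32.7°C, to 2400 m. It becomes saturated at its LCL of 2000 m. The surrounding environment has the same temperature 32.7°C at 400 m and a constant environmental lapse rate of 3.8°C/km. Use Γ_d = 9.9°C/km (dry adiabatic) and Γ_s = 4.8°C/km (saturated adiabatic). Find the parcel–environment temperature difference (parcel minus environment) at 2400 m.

Parcel:
  From 400 m to 2000 m (dry): cools by 9.9 × 1.6 = 15.84°C, giving 16.86°C.
  From 2000 m to 2400 m (saturated): cools by 4.8 × 0.4 = 1.92°C, giving 14.94°C.
Environment:
  From 400 m to 2400 m (environment): cools by 3.8 × 2 = 7.6°C, giving 25.1°C.
T_parcel − T_env = 14.94 − 25.1 = -10.16°C

-10.16°C (parcel cooler than environment)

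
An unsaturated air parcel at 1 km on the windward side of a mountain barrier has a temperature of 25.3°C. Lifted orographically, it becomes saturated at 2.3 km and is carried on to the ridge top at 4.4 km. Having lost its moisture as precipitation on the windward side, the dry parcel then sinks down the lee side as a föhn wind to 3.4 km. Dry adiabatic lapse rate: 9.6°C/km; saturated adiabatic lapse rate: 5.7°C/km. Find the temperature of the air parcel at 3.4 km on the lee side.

10.45°C

1000 → 2300 m (dry, 9.6°C/km): ΔT = -9.6 × 1.3 = -12.48°C → T = 12.82°C
2300 → 4400 m (saturated, 5.7°C/km): ΔT = -5.7 × 2.1 = -11.97°C → T = 0.85°C
4400 → 3400 m (dry descent, 9.6°C/km): ΔT = +9.6 × 1 = +9.6°C → T = 10.45°C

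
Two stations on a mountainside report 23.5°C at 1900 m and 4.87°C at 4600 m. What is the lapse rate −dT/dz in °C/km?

Γ = −ΔT/Δz = (23.5 − 4.87) / (4600 − 1900) m
  = 18.63°C / 2.7 km = 6.9°C/km

6.9°C/km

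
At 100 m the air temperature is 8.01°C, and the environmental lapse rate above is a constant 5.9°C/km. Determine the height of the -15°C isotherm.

Height above start = (8.01 − (-15)) / 5.9 = 3.9 km
Altitude = 100 m + 3900 m = 4000 m

4000 m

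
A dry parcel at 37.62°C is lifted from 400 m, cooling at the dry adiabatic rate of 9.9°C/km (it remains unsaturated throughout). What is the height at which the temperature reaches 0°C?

Height above start = (37.62 − 0) / 9.9 = 3.8 km
Altitude = 400 m + 3800 m = 4200 m

4200 m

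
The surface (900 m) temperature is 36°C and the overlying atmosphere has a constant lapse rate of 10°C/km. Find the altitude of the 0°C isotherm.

Height above start = (36 − 0) / 10 = 3.6 km
Altitude = 900 m + 3600 m = 4500 m

4500 m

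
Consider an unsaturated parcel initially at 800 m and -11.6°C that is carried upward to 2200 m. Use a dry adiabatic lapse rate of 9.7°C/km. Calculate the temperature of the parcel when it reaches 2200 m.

800 → 2200 m (dry adiabatic, 9.7°C/km): ΔT = -9.7 × 1.4 = -13.58°C → T = -25.18°C

-25.18°C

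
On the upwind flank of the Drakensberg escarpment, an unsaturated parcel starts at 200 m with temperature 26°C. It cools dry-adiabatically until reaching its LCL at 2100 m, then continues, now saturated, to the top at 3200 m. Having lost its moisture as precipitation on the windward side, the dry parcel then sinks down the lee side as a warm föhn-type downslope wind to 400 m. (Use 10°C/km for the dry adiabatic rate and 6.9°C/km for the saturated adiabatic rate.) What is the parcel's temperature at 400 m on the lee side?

200–2100 m, dry: Δz = 1.9 km ⇒ ΔT = -19°C; T = 7°C
2100–3200 m, saturated: Δz = 1.1 km ⇒ ΔT = -7.59°C; T = -0.59°C
3200–400 m, dry descent: Δz = 2.8 km ⇒ ΔT = +28°C; T = 27.41°C

27.41°C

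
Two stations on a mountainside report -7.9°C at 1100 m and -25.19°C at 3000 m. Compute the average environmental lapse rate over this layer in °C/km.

Γ = −ΔT/Δz = (-7.9 − (-25.19)) / (3000 − 1100) m
  = 17.29°C / 1.9 km = 9.1°C/km

9.1°C/km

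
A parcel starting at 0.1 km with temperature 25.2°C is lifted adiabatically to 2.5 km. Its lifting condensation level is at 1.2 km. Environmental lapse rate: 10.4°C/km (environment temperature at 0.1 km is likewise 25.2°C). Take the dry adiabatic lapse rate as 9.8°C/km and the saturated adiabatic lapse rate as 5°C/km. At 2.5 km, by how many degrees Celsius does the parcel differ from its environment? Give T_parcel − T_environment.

+7.68°C (parcel warmer than environment)

Parcel:
  100–1200 m, dry: Δz = 1.1 km ⇒ ΔT = -10.78°C; T = 14.42°C
  1200–2500 m, saturated: Δz = 1.3 km ⇒ ΔT = -6.5°C; T = 7.92°C
Environment:
  100–2500 m, environment: Δz = 2.4 km ⇒ ΔT = -24.96°C; T = 0.24°C
T_parcel − T_env = 7.92 − 0.24 = +7.68°C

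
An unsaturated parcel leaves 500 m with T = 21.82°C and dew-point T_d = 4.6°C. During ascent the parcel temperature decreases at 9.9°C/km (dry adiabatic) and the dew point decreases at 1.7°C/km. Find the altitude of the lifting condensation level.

T and T_d converge at 9.9 − 1.7 = 8.2°C per km
Height above start = (21.82 − 4.6) / 8.2 = 2.1 km
LCL altitude = 500 m + 2100 m = 2600 m

2600 m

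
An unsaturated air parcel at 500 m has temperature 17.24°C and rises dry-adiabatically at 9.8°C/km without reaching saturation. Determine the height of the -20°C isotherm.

4300 m

Height above start = (17.24 − (-20)) / 9.8 = 3.8 km
Altitude = 500 m + 3800 m = 4300 m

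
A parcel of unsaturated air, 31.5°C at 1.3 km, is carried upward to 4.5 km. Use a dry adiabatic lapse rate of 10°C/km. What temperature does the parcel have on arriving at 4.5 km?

From 1300 m to 4500 m (dry adiabatic): cools by 10 × 3.2 = 32°C, giving -0.5°C.

-0.5°C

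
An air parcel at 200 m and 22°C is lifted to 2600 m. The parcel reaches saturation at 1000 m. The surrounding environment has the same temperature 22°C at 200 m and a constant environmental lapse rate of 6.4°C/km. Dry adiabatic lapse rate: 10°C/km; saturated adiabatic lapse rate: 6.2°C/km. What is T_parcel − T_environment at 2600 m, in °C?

Parcel:
  200 → 1000 m (dry, 10°C/km): ΔT = -10 × 0.8 = -8°C → T = 14°C
  1000 → 2600 m (saturated, 6.2°C/km): ΔT = -6.2 × 1.6 = -9.92°C → T = 4.08°C
Environment:
  200 → 2600 m (environment, 6.4°C/km): ΔT = -6.4 × 2.4 = -15.36°C → T = 6.64°C
T_parcel − T_env = 4.08 − 6.64 = -2.56°C

-2.56°C (parcel cooler than environment)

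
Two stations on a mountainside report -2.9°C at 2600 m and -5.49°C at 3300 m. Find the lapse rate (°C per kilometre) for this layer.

3.7°C/km

Γ = −ΔT/Δz = (-2.9 − (-5.49)) / (3300 − 2600) m
  = 2.59°C / 0.7 km = 3.7°C/km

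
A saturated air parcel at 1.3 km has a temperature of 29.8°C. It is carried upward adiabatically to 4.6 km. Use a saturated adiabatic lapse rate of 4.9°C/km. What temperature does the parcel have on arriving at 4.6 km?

13.63°C

1300–4600 m, saturated adiabatic: Δz = 3.3 km ⇒ ΔT = -16.17°C; T = 13.63°C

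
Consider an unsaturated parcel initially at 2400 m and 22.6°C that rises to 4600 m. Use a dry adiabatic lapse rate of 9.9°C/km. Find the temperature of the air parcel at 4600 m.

2400 → 4600 m (dry adiabatic, 9.9°C/km): ΔT = -9.9 × 2.2 = -21.78°C → T = 0.82°C

0.82°C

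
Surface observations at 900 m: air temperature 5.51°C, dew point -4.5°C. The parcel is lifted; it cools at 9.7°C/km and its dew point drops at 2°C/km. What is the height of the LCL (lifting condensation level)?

T and T_d converge at 9.7 − 2 = 7.7°C per km
Height above start = (5.51 − (-4.5)) / 7.7 = 1.3 km
LCL altitude = 900 m + 1300 m = 2200 m

2200 m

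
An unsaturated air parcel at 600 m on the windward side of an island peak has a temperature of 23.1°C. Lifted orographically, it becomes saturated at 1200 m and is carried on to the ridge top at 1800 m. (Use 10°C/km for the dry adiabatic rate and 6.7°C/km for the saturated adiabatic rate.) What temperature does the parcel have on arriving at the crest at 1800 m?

600 → 1200 m (dry, 10°C/km): ΔT = -10 × 0.6 = -6°C → T = 17.1°C
1200 → 1800 m (saturated, 6.7°C/km): ΔT = -6.7 × 0.6 = -4.02°C → T = 13.08°C

13.08°C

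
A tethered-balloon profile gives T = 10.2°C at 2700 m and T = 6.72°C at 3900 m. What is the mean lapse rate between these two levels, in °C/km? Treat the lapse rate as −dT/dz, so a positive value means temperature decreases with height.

Γ = −ΔT/Δz = (10.2 − 6.72) / (3900 − 2700) m
  = 3.48°C / 1.2 km = 2.9°C/km

2.9°C/km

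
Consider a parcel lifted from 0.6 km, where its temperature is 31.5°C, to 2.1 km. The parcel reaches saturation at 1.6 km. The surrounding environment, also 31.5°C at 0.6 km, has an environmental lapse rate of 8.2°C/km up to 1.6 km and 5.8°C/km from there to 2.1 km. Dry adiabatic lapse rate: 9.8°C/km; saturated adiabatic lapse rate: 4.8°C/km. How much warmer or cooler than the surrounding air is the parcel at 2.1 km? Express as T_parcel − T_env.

-1.1°C (parcel cooler than environment)

Parcel:
  600–1600 m, dry: Δz = 1 km ⇒ ΔT = -9.8°C; T = 21.7°C
  1600–2100 m, saturated: Δz = 0.5 km ⇒ ΔT = -2.4°C; T = 19.3°C
Environment:
  600–1600 m, environment, lower layer: Δz = 1 km ⇒ ΔT = -8.2°C; T = 23.3°C
  1600–2100 m, environment, upper layer: Δz = 0.5 km ⇒ ΔT = -2.9°C; T = 20.4°C
T_parcel − T_env = 19.3 − 20.4 = -1.1°C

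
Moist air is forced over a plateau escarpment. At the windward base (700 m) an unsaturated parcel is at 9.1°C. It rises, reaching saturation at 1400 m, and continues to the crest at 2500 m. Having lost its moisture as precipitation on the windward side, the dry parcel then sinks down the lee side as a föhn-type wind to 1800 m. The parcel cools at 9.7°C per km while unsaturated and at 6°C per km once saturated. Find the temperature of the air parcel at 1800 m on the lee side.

2.5°C

700 → 1400 m (dry, 9.7°C/km): ΔT = -9.7 × 0.7 = -6.79°C → T = 2.31°C
1400 → 2500 m (saturated, 6°C/km): ΔT = -6 × 1.1 = -6.6°C → T = -4.29°C
2500 → 1800 m (dry descent, 9.7°C/km): ΔT = +9.7 × 0.7 = +6.79°C → T = 2.5°C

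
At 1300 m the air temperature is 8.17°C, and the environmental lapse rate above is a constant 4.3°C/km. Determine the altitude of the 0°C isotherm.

Height above start = (8.17 − 0) / 4.3 = 1.9 km
Altitude = 1300 m + 1900 m = 3200 m

3200 m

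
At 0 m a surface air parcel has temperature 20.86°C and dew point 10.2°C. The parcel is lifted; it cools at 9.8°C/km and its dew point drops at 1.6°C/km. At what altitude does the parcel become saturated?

T and T_d converge at 9.8 − 1.6 = 8.2°C per km
Height above start = (20.86 − 10.2) / 8.2 = 1.3 km
LCL altitude = 0 m + 1300 m = 1300 m

1300 m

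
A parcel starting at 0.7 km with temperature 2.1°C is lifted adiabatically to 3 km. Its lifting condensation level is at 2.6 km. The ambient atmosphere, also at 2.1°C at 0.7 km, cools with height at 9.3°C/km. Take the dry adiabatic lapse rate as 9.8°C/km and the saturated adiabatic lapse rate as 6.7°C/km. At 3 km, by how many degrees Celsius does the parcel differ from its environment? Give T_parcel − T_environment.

Parcel:
  700 → 2600 m (dry, 9.8°C/km): ΔT = -9.8 × 1.9 = -18.62°C → T = -16.52°C
  2600 → 3000 m (saturated, 6.7°C/km): ΔT = -6.7 × 0.4 = -2.68°C → T = -19.2°C
Environment:
  700 → 3000 m (environment, 9.3°C/km): ΔT = -9.3 × 2.3 = -21.39°C → T = -19.29°C
T_parcel − T_env = -19.2 − (-19.29) = +0.09°C

+0.09°C (parcel warmer than environment)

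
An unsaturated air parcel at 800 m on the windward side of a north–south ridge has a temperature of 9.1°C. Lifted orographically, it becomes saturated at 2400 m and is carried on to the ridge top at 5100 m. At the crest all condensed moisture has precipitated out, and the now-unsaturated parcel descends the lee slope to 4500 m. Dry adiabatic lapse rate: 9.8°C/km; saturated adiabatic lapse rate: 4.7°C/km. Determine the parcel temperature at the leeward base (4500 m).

From 800 m to 2400 m (dry): cools by 9.8 × 1.6 = 15.68°C, giving -6.58°C.
From 2400 m to 5100 m (saturated): cools by 4.7 × 2.7 = 12.69°C, giving -19.27°C.
From 5100 m to 4500 m (dry descent): warms by 9.8 × 0.6 = 5.88°C, giving -13.39°C.

-13.39°C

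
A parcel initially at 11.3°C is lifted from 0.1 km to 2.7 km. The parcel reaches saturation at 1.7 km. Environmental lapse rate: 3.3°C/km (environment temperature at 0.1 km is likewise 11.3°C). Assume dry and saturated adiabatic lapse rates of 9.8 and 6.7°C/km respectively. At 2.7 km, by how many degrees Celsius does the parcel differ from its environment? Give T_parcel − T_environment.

Parcel:
  Dry to 1700 m: -9.8 × 1.6 km = -15.68°C, so T = -4.38°C.
  Saturated to 2700 m: -6.7 × 1 km = -6.7°C, so T = -11.08°C.
Environment:
  Environment to 2700 m: -3.3 × 2.6 km = -8.58°C, so T = 2.72°C.
T_parcel − T_env = -11.08 − 2.72 = -13.8°C

-13.8°C (parcel cooler than environment)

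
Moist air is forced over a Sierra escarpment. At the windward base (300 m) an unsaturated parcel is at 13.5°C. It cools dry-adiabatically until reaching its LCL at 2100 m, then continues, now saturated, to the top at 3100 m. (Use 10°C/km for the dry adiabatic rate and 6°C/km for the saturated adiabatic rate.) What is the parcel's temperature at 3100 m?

-10.5°C

300–2100 m, dry: Δz = 1.8 km ⇒ ΔT = -18°C; T = -4.5°C
2100–3100 m, saturated: Δz = 1 km ⇒ ΔT = -6°C; T = -10.5°C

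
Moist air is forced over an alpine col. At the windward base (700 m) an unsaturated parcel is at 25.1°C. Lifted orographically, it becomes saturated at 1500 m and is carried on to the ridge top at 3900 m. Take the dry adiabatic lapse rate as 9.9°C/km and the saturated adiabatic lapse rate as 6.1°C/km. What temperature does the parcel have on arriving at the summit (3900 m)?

2.54°C

700–1500 m, dry: Δz = 0.8 km ⇒ ΔT = -7.92°C; T = 17.18°C
1500–3900 m, saturated: Δz = 2.4 km ⇒ ΔT = -14.64°C; T = 2.54°C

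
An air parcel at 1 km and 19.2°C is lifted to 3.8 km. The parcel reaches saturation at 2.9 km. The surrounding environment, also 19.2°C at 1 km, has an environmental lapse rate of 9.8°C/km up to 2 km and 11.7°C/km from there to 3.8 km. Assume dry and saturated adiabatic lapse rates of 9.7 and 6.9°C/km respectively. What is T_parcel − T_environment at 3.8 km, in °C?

Parcel:
  Dry to 2900 m: -9.7 × 1.9 km = -18.43°C, so T = 0.77°C.
  Saturated to 3800 m: -6.9 × 0.9 km = -6.21°C, so T = -5.44°C.
Environment:
  Environment, lower layer to 2000 m: -9.8 × 1 km = -9.8°C, so T = 9.4°C.
  Environment, upper layer to 3800 m: -11.7 × 1.8 km = -21.06°C, so T = -11.66°C.
T_parcel − T_env = -5.44 − (-11.66) = +6.22°C

+6.22°C (parcel warmer than environment)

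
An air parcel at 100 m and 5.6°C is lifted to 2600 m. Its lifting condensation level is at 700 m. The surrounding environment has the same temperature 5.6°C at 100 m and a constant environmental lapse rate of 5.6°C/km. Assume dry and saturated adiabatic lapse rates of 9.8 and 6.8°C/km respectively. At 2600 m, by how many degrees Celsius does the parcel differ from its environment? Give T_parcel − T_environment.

-4.8°C (parcel cooler than environment)

Parcel:
  From 100 m to 700 m (dry): cools by 9.8 × 0.6 = 5.88°C, giving -0.28°C.
  From 700 m to 2600 m (saturated): cools by 6.8 × 1.9 = 12.92°C, giving -13.2°C.
Environment:
  From 100 m to 2600 m (environment): cools by 5.6 × 2.5 = 14°C, giving -8.4°C.
T_parcel − T_env = -13.2 − (-8.4) = -4.8°C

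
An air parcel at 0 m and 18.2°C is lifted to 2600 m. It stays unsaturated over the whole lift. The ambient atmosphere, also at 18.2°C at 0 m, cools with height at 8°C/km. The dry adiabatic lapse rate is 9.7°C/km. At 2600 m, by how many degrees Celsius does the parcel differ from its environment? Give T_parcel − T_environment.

Parcel:
  0–2600 m, dry: Δz = 2.6 km ⇒ ΔT = -25.22°C; T = -7.02°C
Environment:
  0–2600 m, environment: Δz = 2.6 km ⇒ ΔT = -20.8°C; T = -2.6°C
T_parcel − T_env = -7.02 − (-2.6) = -4.42°C

-4.42°C (parcel cooler than environment)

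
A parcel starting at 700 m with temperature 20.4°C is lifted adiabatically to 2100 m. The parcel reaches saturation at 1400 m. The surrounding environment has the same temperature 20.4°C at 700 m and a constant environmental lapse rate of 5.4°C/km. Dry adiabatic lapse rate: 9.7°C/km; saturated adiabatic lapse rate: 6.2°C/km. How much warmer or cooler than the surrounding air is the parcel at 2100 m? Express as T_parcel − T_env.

Parcel:
  700–1400 m, dry: Δz = 0.7 km ⇒ ΔT = -6.79°C; T = 13.61°C
  1400–2100 m, saturated: Δz = 0.7 km ⇒ ΔT = -4.34°C; T = 9.27°C
Environment:
  700–2100 m, environment: Δz = 1.4 km ⇒ ΔT = -7.56°C; T = 12.84°C
T_parcel − T_env = 9.27 − 12.84 = -3.57°C

-3.57°C (parcel cooler than environment)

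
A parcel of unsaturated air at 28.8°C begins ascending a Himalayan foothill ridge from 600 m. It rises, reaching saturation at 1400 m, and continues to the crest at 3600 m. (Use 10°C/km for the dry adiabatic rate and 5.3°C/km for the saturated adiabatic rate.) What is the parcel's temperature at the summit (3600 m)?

9.14°C

600 → 1400 m (dry, 10°C/km): ΔT = -10 × 0.8 = -8°C → T = 20.8°C
1400 → 3600 m (saturated, 5.3°C/km): ΔT = -5.3 × 2.2 = -11.66°C → T = 9.14°C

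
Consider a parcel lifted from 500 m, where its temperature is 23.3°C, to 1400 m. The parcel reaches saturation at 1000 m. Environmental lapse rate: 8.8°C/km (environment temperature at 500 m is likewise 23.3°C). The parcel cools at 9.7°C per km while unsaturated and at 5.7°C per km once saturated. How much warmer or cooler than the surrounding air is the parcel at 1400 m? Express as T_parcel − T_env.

Parcel:
  500–1000 m, dry: Δz = 0.5 km ⇒ ΔT = -4.85°C; T = 18.45°C
  1000–1400 m, saturated: Δz = 0.4 km ⇒ ΔT = -2.28°C; T = 16.17°C
Environment:
  500–1400 m, environment: Δz = 0.9 km ⇒ ΔT = -7.92°C; T = 15.38°C
T_parcel − T_env = 16.17 − 15.38 = +0.79°C

+0.79°C (parcel warmer than environment)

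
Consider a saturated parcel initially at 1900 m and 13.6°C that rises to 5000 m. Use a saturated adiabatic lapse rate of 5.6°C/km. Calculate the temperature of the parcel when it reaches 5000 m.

From 1900 m to 5000 m (saturated adiabatic): cools by 5.6 × 3.1 = 17.36°C, giving -3.76°C.

-3.76°C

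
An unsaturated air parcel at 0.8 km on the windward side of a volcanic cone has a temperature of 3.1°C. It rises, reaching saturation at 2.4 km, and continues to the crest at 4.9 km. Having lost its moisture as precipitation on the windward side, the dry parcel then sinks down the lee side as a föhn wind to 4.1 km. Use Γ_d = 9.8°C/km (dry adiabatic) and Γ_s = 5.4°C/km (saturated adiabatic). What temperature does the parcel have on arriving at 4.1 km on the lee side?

-18.24°C

From 800 m to 2400 m (dry): cools by 9.8 × 1.6 = 15.68°C, giving -12.58°C.
From 2400 m to 4900 m (saturated): cools by 5.4 × 2.5 = 13.5°C, giving -26.08°C.
From 4900 m to 4100 m (dry descent): warms by 9.8 × 0.8 = 7.84°C, giving -18.24°C.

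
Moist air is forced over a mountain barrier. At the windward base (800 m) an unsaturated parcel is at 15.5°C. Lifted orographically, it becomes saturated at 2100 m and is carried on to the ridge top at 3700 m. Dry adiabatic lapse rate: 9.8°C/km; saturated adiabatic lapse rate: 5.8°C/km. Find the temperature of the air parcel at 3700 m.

-6.52°C

800–2100 m, dry: Δz = 1.3 km ⇒ ΔT = -12.74°C; T = 2.76°C
2100–3700 m, saturated: Δz = 1.6 km ⇒ ΔT = -9.28°C; T = -6.52°C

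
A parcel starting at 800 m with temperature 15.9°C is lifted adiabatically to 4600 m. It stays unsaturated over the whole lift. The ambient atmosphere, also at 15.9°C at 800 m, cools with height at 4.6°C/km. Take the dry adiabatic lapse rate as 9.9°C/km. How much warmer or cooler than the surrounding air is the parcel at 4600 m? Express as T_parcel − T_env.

-20.14°C (parcel cooler than environment)

Parcel:
  Dry to 4600 m: -9.9 × 3.8 km = -37.62°C, so T = -21.72°C.
Environment:
  Environment to 4600 m: -4.6 × 3.8 km = -17.48°C, so T = -1.58°C.
T_parcel − T_env = -21.72 − (-1.58) = -20.14°C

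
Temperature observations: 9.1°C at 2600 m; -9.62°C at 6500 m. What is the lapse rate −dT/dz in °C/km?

Γ = −ΔT/Δz = (9.1 − (-9.62)) / (6500 − 2600) m
  = 18.72°C / 3.9 km = 4.8°C/km

4.8°C/km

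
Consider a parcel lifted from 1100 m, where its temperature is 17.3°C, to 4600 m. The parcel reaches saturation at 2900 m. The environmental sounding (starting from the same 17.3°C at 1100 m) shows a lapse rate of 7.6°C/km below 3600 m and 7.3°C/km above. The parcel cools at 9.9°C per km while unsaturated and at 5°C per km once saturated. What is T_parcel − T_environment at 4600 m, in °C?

-0.02°C (parcel cooler than environment)

Parcel:
  1100–2900 m, dry: Δz = 1.8 km ⇒ ΔT = -17.82°C; T = -0.52°C
  2900–4600 m, saturated: Δz = 1.7 km ⇒ ΔT = -8.5°C; T = -9.02°C
Environment:
  1100–3600 m, environment, lower layer: Δz = 2.5 km ⇒ ΔT = -19°C; T = -1.7°C
  3600–4600 m, environment, upper layer: Δz = 1 km ⇒ ΔT = -7.3°C; T = -9°C
T_parcel − T_env = -9.02 − (-9) = -0.02°C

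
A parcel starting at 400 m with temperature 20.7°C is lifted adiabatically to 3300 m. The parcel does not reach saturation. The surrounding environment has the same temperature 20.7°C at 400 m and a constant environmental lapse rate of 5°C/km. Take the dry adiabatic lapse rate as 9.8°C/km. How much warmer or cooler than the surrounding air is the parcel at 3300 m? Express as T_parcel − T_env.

-13.92°C (parcel cooler than environment)

Parcel:
  400 → 3300 m (dry, 9.8°C/km): ΔT = -9.8 × 2.9 = -28.42°C → T = -7.72°C
Environment:
  400 → 3300 m (environment, 5°C/km): ΔT = -5 × 2.9 = -14.5°C → T = 6.2°C
T_parcel − T_env = -7.72 − 6.2 = -13.92°C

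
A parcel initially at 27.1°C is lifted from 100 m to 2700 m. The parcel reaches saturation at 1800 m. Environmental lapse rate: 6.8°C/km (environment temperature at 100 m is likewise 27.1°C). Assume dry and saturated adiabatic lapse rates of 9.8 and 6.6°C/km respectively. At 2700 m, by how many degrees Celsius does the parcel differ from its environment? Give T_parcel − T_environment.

-4.92°C (parcel cooler than environment)

Parcel:
  100 → 1800 m (dry, 9.8°C/km): ΔT = -9.8 × 1.7 = -16.66°C → T = 10.44°C
  1800 → 2700 m (saturated, 6.6°C/km): ΔT = -6.6 × 0.9 = -5.94°C → T = 4.5°C
Environment:
  100 → 2700 m (environment, 6.8°C/km): ΔT = -6.8 × 2.6 = -17.68°C → T = 9.42°C
T_parcel − T_env = 4.5 − 9.42 = -4.92°C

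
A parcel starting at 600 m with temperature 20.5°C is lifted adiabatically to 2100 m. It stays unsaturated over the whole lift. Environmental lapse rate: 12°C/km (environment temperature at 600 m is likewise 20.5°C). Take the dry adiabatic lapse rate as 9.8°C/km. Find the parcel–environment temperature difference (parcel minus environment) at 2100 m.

+3.3°C (parcel warmer than environment)

Parcel:
  600 → 2100 m (dry, 9.8°C/km): ΔT = -9.8 × 1.5 = -14.7°C → T = 5.8°C
Environment:
  600 → 2100 m (environment, 12°C/km): ΔT = -12 × 1.5 = -18°C → T = 2.5°C
T_parcel − T_env = 5.8 − 2.5 = +3.3°C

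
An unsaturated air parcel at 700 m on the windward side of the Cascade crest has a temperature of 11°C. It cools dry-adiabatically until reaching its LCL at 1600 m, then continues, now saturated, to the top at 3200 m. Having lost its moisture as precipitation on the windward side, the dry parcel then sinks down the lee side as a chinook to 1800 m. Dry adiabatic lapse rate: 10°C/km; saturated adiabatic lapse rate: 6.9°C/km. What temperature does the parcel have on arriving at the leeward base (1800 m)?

700 → 1600 m (dry, 10°C/km): ΔT = -10 × 0.9 = -9°C → T = 2°C
1600 → 3200 m (saturated, 6.9°C/km): ΔT = -6.9 × 1.6 = -11.04°C → T = -9.04°C
3200 → 1800 m (dry descent, 10°C/km): ΔT = +10 × 1.4 = +14°C → T = 4.96°C

4.96°C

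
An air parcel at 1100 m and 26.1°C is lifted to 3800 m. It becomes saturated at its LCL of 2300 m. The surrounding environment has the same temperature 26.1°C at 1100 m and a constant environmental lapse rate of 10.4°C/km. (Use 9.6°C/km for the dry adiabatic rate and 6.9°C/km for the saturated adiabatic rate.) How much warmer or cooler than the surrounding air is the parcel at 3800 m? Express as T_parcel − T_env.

Parcel:
  1100 → 2300 m (dry, 9.6°C/km): ΔT = -9.6 × 1.2 = -11.52°C → T = 14.58°C
  2300 → 3800 m (saturated, 6.9°C/km): ΔT = -6.9 × 1.5 = -10.35°C → T = 4.23°C
Environment:
  1100 → 3800 m (environment, 10.4°C/km): ΔT = -10.4 × 2.7 = -28.08°C → T = -1.98°C
T_parcel − T_env = 4.23 − (-1.98) = +6.21°C

+6.21°C (parcel warmer than environment)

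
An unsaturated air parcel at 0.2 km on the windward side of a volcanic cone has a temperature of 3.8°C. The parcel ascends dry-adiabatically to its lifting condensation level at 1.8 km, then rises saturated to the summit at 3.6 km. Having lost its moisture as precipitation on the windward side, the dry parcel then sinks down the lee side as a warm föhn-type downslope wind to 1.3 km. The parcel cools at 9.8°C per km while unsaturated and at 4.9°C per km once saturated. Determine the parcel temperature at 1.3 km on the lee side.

From 200 m to 1800 m (dry): cools by 9.8 × 1.6 = 15.68°C, giving -11.88°C.
From 1800 m to 3600 m (saturated): cools by 4.9 × 1.8 = 8.82°C, giving -20.7°C.
From 3600 m to 1300 m (dry descent): warms by 9.8 × 2.3 = 22.54°C, giving 1.84°C.

1.84°C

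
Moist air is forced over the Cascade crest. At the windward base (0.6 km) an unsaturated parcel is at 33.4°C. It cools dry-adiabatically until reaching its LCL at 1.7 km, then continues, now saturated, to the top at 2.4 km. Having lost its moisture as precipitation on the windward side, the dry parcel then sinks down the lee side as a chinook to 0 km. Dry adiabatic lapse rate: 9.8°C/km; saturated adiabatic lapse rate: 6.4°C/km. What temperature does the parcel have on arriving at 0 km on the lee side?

600 → 1700 m (dry, 9.8°C/km): ΔT = -9.8 × 1.1 = -10.78°C → T = 22.62°C
1700 → 2400 m (saturated, 6.4°C/km): ΔT = -6.4 × 0.7 = -4.48°C → T = 18.14°C
2400 → 0 m (dry descent, 9.8°C/km): ΔT = +9.8 × 2.4 = +23.52°C → T = 41.66°C

41.66°C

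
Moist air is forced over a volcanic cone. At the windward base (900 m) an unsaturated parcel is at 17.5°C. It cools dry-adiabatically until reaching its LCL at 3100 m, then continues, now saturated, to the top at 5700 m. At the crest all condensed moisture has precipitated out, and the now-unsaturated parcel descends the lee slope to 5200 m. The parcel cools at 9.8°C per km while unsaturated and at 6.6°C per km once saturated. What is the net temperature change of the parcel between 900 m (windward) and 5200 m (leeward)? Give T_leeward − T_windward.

900–3100 m, dry: Δz = 2.2 km ⇒ ΔT = -21.56°C; T = -4.06°C
3100–5700 m, saturated: Δz = 2.6 km ⇒ ΔT = -17.16°C; T = -21.22°C
5700–5200 m, dry descent: Δz = 0.5 km ⇒ ΔT = +4.9°C; T = -16.32°C
Net change vs windward start: -16.32 − 17.5 = -33.82°C

-33.82°C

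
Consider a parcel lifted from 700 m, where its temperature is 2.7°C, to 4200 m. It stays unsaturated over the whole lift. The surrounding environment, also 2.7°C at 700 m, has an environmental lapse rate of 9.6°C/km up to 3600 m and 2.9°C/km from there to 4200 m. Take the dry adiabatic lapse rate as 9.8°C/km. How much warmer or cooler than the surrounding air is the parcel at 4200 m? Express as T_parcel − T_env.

-4.72°C (parcel cooler than environment)

Parcel:
  From 700 m to 4200 m (dry): cools by 9.8 × 3.5 = 34.3°C, giving -31.6°C.
Environment:
  From 700 m to 3600 m (environment, lower layer): cools by 9.6 × 2.9 = 27.84°C, giving -25.14°C.
  From 3600 m to 4200 m (environment, upper layer): cools by 2.9 × 0.6 = 1.74°C, giving -26.88°C.
T_parcel − T_env = -31.6 − (-26.88) = -4.72°C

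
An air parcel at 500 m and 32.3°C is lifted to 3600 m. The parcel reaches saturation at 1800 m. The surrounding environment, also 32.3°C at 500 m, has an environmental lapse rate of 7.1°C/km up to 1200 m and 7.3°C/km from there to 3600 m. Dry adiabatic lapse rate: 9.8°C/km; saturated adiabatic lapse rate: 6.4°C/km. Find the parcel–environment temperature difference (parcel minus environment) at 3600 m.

-1.77°C (parcel cooler than environment)

Parcel:
  500 → 1800 m (dry, 9.8°C/km): ΔT = -9.8 × 1.3 = -12.74°C → T = 19.56°C
  1800 → 3600 m (saturated, 6.4°C/km): ΔT = -6.4 × 1.8 = -11.52°C → T = 8.04°C
Environment:
  500 → 1200 m (environment, lower layer, 7.1°C/km): ΔT = -7.1 × 0.7 = -4.97°C → T = 27.33°C
  1200 → 3600 m (environment, upper layer, 7.3°C/km): ΔT = -7.3 × 2.4 = -17.52°C → T = 9.81°C
T_parcel − T_env = 8.04 − 9.81 = -1.77°C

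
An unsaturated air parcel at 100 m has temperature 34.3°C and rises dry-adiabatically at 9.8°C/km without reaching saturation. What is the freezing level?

Height above start = (34.3 − 0) / 9.8 = 3.5 km
Altitude = 100 m + 3500 m = 3600 m

3600 m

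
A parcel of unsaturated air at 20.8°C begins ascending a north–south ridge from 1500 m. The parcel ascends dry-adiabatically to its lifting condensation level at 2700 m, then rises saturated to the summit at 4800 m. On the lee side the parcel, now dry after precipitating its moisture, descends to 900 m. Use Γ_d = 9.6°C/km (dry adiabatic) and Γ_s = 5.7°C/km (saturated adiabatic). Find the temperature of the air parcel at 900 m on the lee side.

1500 → 2700 m (dry, 9.6°C/km): ΔT = -9.6 × 1.2 = -11.52°C → T = 9.28°C
2700 → 4800 m (saturated, 5.7°C/km): ΔT = -5.7 × 2.1 = -11.97°C → T = -2.69°C
4800 → 900 m (dry descent, 9.6°C/km): ΔT = +9.6 × 3.9 = +37.44°C → T = 34.75°C

34.75°C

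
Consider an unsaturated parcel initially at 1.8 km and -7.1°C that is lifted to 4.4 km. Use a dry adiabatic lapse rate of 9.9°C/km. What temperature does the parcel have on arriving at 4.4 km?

1800 → 4400 m (dry adiabatic, 9.9°C/km): ΔT = -9.9 × 2.6 = -25.74°C → T = -32.84°C

-32.84°C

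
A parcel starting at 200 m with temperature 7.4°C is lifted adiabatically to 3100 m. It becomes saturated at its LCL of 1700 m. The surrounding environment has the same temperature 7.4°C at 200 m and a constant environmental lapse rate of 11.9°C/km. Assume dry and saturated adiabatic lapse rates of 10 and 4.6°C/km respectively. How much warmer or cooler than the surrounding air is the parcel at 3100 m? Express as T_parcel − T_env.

+13.07°C (parcel warmer than environment)

Parcel:
  200–1700 m, dry: Δz = 1.5 km ⇒ ΔT = -15°C; T = -7.6°C
  1700–3100 m, saturated: Δz = 1.4 km ⇒ ΔT = -6.44°C; T = -14.04°C
Environment:
  200–3100 m, environment: Δz = 2.9 km ⇒ ΔT = -34.51°C; T = -27.11°C
T_parcel − T_env = -14.04 − (-27.11) = +13.07°C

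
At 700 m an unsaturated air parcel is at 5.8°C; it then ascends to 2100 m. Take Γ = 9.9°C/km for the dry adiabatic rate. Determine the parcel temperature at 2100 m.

Dry adiabatic to 2100 m: -9.9 × 1.4 km = -13.86°C, so T = -8.06°C.

-8.06°C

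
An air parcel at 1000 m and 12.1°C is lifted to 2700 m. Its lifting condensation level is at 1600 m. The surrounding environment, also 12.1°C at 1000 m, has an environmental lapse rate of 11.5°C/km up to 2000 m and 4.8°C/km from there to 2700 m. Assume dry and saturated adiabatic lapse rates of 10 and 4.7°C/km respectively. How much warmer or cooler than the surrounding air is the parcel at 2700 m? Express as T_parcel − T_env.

Parcel:
  1000 → 1600 m (dry, 10°C/km): ΔT = -10 × 0.6 = -6°C → T = 6.1°C
  1600 → 2700 m (saturated, 4.7°C/km): ΔT = -4.7 × 1.1 = -5.17°C → T = 0.93°C
Environment:
  1000 → 2000 m (environment, lower layer, 11.5°C/km): ΔT = -11.5 × 1 = -11.5°C → T = 0.6°C
  2000 → 2700 m (environment, upper layer, 4.8°C/km): ΔT = -4.8 × 0.7 = -3.36°C → T = -2.76°C
T_parcel − T_env = 0.93 − (-2.76) = +3.69°C

+3.69°C (parcel warmer than environment)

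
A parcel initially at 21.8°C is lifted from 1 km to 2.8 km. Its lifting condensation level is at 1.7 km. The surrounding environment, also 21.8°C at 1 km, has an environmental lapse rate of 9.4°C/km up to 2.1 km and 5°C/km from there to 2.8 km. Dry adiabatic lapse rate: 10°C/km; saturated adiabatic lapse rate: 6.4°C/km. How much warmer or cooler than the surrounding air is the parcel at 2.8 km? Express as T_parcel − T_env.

Parcel:
  Dry to 1700 m: -10 × 0.7 km = -7°C, so T = 14.8°C.
  Saturated to 2800 m: -6.4 × 1.1 km = -7.04°C, so T = 7.76°C.
Environment:
  Environment, lower layer to 2100 m: -9.4 × 1.1 km = -10.34°C, so T = 11.46°C.
  Environment, upper layer to 2800 m: -5 × 0.7 km = -3.5°C, so T = 7.96°C.
T_parcel − T_env = 7.76 − 7.96 = -0.2°C

-0.2°C (parcel cooler than environment)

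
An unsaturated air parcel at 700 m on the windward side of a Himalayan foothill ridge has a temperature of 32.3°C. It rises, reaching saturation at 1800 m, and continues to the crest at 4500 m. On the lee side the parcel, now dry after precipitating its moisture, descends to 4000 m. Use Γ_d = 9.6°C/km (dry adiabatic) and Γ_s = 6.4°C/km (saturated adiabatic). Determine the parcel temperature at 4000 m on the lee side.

From 700 m to 1800 m (dry): cools by 9.6 × 1.1 = 10.56°C, giving 21.74°C.
From 1800 m to 4500 m (saturated): cools by 6.4 × 2.7 = 17.28°C, giving 4.46°C.
From 4500 m to 4000 m (dry descent): warms by 9.6 × 0.5 = 4.8°C, giving 9.26°C.

9.26°C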